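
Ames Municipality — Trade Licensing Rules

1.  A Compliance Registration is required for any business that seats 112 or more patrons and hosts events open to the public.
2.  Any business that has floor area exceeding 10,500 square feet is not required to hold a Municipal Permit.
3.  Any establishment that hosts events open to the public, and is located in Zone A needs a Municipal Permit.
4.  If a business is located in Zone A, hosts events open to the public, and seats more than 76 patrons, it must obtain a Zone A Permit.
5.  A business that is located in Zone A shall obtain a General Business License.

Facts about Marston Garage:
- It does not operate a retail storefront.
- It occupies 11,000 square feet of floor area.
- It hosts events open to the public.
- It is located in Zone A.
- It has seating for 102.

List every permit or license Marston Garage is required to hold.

1. seating 102 < 112; hosts events open to the public → Compliance Registration not required.
2. floor area 11,000 square feet > 10,500 square feet → exempt from Municipal Permit.
3. hosts events open to the public; is located in Zone A → Municipal Permit required.
4. is located in Zone A; hosts events open to the public; seating 102 > 76 → Zone A Permit required.
5. is located in Zone A → General Business License required.

General Business License, Zone A Permit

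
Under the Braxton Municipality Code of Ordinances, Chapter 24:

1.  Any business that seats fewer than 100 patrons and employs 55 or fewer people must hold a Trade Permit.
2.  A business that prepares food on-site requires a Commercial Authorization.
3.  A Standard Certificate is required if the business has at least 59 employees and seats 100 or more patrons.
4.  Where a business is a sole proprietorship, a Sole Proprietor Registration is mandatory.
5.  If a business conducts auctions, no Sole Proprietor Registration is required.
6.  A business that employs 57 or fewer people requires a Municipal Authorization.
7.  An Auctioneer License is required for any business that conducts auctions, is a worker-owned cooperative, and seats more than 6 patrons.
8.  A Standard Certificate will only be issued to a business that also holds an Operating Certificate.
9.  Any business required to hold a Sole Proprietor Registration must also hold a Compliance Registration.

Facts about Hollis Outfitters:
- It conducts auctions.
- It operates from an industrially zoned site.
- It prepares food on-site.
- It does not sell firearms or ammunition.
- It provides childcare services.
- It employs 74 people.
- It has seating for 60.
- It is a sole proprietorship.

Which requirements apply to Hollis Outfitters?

1. seating 60 < 100; employees 74 > 55 → Trade Permit not required.
2. prepares food on-site → Commercial Authorization required.
3. employees 74 ≥ 59; seating 60 < 100 → Standard Certificate not required.
4. is a sole proprietorship → Sole Proprietor Registration required.
5. conducts auctions → exempt from Sole Proprietor Registration.
6. employees 74 > 57 → Municipal Authorization not required.
7. conducts auctions; is a sole proprietorship (not: is a worker-owned cooperative); seating 60 > 6 → Auctioneer License not required.
8. Standard Certificate is not required → no effect.
9. Sole Proprietor Registration is not required → no effect.

Commercial Authorization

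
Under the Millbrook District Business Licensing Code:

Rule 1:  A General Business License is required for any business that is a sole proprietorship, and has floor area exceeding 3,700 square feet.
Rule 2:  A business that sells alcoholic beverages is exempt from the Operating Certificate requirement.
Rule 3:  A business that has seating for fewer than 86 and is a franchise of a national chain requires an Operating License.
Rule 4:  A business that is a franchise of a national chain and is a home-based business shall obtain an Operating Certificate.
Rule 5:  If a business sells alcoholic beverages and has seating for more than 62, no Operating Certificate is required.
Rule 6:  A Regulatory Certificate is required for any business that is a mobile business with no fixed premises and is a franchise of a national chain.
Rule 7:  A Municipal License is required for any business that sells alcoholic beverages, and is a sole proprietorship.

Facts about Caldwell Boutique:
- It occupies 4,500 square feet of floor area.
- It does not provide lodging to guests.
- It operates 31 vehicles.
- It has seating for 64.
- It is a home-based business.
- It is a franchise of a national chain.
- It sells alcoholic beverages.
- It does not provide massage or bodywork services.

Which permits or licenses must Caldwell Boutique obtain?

Rule 1: is a franchise of a national chain (not: is a sole proprietorship); floor area 4,500 square feet > 3,700 square feet → General Business License not required.
Rule 2: sells alcoholic beverages → exempt from Operating Certificate.
Rule 3: seating 64 < 86; is a franchise of a national chain → Operating License required.
Rule 4: is a franchise of a national chain; is a home-based business → Operating Certificate required.
Rule 5: sells alcoholic beverages; seating 64 > 62 → exempt from Operating Certificate.
Rule 6: is a home-based business (not: is a mobile business with no fixed premises); is a franchise of a national chain → Regulatory Certificate not required.
Rule 7: sells alcoholic beverages; is a franchise of a national chain (not: is a sole proprietorship) → Municipal License not required.

Operating License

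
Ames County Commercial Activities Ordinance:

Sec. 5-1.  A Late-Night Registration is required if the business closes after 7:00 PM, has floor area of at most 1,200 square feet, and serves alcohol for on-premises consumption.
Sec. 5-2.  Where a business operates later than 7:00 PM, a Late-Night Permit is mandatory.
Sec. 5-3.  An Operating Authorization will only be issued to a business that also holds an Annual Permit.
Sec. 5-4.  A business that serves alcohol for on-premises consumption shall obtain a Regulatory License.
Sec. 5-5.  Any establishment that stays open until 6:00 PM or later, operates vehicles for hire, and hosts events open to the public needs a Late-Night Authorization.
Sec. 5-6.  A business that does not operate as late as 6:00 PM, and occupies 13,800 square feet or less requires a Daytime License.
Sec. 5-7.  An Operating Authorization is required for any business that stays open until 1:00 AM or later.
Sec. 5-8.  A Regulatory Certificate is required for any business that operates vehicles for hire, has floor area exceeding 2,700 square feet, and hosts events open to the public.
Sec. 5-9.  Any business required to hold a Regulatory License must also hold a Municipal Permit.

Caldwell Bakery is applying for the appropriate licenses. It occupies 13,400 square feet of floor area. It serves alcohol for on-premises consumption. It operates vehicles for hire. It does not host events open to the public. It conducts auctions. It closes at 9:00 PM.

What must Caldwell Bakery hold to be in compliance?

Sec. 5-1. closes 9:00 PM, after 7:00 PM; floor area 13,400 square feet > 1,200 square feet; serves alcohol for on-premises consumption → Late-Night Registration not required.
Sec. 5-2. closes 9:00 PM, after 7:00 PM → Late-Night Permit required.
Sec. 5-3. Operating Authorization is not required → no effect.
Sec. 5-4. serves alcohol for on-premises consumption → Regulatory License required.
Sec. 5-5. closes 9:00 PM, after 6:00 PM; operates vehicles for hire; does not host events open to the public → Late-Night Authorization not required.
Sec. 5-6. closes 9:00 PM, after 6:00 PM; floor area 13,400 square feet ≤ 13,800 square feet → Daytime License not required.
Sec. 5-7. closes 9:00 PM, at/before 1:00 AM → Operating Authorization not required.
Sec. 5-8. operates vehicles for hire; floor area 13,400 square feet > 2,700 square feet; does not host events open to the public → Regulatory Certificate not required.
Sec. 5-9. Regulatory License is required → Municipal Permit also required.

Late-Night Permit, Municipal Permit, Regulatory License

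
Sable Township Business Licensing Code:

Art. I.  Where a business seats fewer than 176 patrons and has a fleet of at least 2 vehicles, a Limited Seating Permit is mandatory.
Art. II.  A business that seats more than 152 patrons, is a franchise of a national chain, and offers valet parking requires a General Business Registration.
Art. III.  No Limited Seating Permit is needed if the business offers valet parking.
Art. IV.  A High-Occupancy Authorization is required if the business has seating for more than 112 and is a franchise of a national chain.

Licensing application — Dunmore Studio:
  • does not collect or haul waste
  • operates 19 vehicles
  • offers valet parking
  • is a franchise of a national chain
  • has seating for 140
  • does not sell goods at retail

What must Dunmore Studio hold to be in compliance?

High-Occupancy Authorization

Art. I. seating 140 < 176; vehicles 19 ≥ 2 → Limited Seating Permit required.
Art. II. seating 140 ≤ 152; is a franchise of a national chain; offers valet parking → General Business Registration not required.
Art. III. offers valet parking → exempt from Limited Seating Permit.
Art. IV. seating 140 > 112; is a franchise of a national chain → High-Occupancy Authorization required.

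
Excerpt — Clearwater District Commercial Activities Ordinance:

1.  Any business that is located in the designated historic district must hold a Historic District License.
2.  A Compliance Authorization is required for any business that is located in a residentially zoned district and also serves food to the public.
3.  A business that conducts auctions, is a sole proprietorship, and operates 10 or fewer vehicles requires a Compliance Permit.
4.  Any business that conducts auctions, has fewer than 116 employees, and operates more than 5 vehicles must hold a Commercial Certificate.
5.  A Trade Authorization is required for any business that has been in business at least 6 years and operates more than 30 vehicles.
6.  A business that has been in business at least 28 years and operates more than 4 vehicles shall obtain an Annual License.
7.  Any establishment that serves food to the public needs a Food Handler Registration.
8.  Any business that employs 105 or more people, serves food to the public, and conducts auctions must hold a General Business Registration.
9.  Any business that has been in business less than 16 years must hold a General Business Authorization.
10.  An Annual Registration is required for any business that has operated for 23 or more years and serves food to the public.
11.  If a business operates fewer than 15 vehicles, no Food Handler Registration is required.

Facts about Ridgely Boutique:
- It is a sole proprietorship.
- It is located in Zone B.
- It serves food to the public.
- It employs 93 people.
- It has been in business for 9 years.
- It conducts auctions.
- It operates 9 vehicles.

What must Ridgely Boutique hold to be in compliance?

1. is located in Zone B (not: is located in the designated historic district) → Historic District License not required.
2. is located in Zone B (not: is located in a residentially zoned district); serves food to the public → Compliance Authorization not required.
3. conducts auctions; is a sole proprietorship; vehicles 9 ≤ 10 → Compliance Permit required.
4. conducts auctions; employees 93 < 116; vehicles 9 > 5 → Commercial Certificate required.
5. years in business 9 ≥ 6; vehicles 9 ≤ 30 → Trade Authorization not required.
6. years in business 9 < 28; vehicles 9 > 4 → Annual License not required.
7. serves food to the public → Food Handler Registration required.
8. employees 93 < 105; serves food to the public; conducts auctions → General Business Registration not required.
9. years in business 9 < 16 → General Business Authorization required.
10. years in business 9 < 23; serves food to the public → Annual Registration not required.
11. vehicles 9 < 15 → exempt from Food Handler Registration.

Commercial Certificate, Compliance Permit, General Business Authorization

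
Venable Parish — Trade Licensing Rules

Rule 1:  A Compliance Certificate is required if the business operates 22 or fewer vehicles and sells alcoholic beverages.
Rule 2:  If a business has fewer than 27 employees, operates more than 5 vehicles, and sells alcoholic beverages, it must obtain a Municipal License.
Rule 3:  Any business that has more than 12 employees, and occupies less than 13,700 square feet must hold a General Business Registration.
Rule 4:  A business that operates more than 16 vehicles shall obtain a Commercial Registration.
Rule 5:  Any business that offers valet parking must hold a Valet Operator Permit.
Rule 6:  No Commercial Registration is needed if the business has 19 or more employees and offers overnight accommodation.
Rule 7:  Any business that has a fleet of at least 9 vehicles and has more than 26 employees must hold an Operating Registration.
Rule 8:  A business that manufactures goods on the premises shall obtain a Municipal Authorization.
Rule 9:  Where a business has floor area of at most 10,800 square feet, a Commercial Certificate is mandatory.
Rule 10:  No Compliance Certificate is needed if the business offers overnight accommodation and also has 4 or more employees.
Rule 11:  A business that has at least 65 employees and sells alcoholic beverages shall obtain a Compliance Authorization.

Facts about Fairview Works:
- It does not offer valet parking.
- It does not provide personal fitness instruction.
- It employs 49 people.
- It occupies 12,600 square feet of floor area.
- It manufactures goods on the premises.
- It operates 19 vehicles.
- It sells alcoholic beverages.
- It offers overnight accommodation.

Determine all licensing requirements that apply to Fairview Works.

General Business Registration, Municipal Authorization, Operating Registration

Rule 1: vehicles 19 ≤ 22; sells alcoholic beverages → Compliance Certificate required.
Rule 2: employees 49 ≥ 27; vehicles 19 > 5; sells alcoholic beverages → Municipal License not required.
Rule 3: employees 49 > 12; floor area 12,600 square feet < 13,700 square feet → General Business Registration required.
Rule 4: vehicles 19 > 16 → Commercial Registration required.
Rule 5: does not offer valet parking → Valet Operator Permit not required.
Rule 6: employees 49 ≥ 19; offers overnight accommodation → exempt from Commercial Registration.
Rule 7: vehicles 19 ≥ 9; employees 49 > 26 → Operating Registration required.
Rule 8: manufactures goods on the premises → Municipal Authorization required.
Rule 9: floor area 12,600 square feet > 10,800 square feet → Commercial Certificate not required.
Rule 10: offers overnight accommodation; employees 49 ≥ 4 → exempt from Compliance Certificate.
Rule 11: employees 49 < 65; sells alcoholic beverages → Compliance Authorization not required.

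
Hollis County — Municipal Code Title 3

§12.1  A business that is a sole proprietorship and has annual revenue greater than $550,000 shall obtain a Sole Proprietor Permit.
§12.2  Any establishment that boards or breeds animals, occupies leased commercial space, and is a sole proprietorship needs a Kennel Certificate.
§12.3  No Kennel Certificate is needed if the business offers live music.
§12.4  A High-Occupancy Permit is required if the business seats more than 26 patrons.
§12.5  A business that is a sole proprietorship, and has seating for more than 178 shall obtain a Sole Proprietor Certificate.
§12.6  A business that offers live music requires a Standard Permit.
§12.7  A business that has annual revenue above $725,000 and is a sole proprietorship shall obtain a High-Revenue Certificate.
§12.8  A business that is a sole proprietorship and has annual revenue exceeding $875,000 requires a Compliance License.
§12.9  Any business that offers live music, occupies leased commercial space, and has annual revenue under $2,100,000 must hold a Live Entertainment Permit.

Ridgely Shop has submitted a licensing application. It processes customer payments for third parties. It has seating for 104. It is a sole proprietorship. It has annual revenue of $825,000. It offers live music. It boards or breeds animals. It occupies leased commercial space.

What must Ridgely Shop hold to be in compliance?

High-Occupancy Permit, High-Revenue Certificate, Live Entertainment Permit, Sole Proprietor Permit, Standard Permit

§12.1 is a sole proprietorship; revenue $825,000 > $550,000 → Sole Proprietor Permit required.
§12.2 boards or breeds animals; occupies leased commercial space; is a sole proprietorship → Kennel Certificate required.
§12.3 offers live music → exempt from Kennel Certificate.
§12.4 seating 104 > 26 → High-Occupancy Permit required.
§12.5 is a sole proprietorship; seating 104 ≤ 178 → Sole Proprietor Certificate not required.
§12.6 offers live music → Standard Permit required.
§12.7 revenue $825,000 > $725,000; is a sole proprietorship → High-Revenue Certificate required.
§12.8 is a sole proprietorship; revenue $825,000 ≤ $875,000 → Compliance License not required.
§12.9 offers live music; occupies leased commercial space; revenue $825,000 < $2,100,000 → Live Entertainment Permit required.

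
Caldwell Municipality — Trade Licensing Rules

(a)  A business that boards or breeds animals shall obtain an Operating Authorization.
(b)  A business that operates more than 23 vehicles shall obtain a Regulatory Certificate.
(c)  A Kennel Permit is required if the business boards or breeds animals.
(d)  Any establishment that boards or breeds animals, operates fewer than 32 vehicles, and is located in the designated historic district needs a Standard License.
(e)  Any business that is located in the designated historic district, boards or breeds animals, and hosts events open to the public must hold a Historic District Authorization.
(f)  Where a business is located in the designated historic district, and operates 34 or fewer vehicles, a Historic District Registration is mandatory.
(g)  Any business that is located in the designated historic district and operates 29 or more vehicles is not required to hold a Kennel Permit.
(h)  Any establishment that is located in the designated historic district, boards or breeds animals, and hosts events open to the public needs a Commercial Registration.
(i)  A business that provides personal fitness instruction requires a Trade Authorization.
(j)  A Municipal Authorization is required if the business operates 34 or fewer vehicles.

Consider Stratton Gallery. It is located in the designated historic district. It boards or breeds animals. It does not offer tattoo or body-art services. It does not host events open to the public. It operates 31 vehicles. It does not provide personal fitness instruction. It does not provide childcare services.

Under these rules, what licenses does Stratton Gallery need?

Historic District Registration, Municipal Authorization, Operating Authorization, Regulatory Certificate, Standard License

(a) boards or breeds animals → Operating Authorization required.
(b) vehicles 31 > 23 → Regulatory Certificate required.
(c) boards or breeds animals → Kennel Permit required.
(d) boards or breeds animals; vehicles 31 < 32; is located in the designated historic district → Standard License required.
(e) is located in the designated historic district; boards or breeds animals; does not host events open to the public → Historic District Authorization not required.
(f) is located in the designated historic district; vehicles 31 ≤ 34 → Historic District Registration required.
(g) is located in the designated historic district; vehicles 31 ≥ 29 → exempt from Kennel Permit.
(h) is located in the designated historic district; boards or breeds animals; does not host events open to the public → Commercial Registration not required.
(i) does not provide personal fitness instruction → Trade Authorization not required.
(j) vehicles 31 ≤ 34 → Municipal Authorization required.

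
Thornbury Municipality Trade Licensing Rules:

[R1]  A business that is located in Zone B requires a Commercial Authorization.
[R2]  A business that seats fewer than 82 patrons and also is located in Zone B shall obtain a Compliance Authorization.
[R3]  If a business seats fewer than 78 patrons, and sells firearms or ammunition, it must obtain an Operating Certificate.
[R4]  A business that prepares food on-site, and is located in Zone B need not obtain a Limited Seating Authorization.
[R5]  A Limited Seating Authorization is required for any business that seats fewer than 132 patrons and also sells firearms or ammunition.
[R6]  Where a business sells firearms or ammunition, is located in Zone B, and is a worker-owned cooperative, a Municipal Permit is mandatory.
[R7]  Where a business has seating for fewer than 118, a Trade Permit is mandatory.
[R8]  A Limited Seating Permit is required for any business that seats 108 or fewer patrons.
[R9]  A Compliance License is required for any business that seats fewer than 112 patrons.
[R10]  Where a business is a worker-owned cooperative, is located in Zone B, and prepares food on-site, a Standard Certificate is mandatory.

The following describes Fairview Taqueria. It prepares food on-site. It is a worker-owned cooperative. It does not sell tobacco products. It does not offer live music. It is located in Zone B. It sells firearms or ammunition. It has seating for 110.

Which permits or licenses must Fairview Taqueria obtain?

Commercial Authorization, Compliance License, Municipal Permit, Standard Certificate, Trade Permit

[R1] is located in Zone B → Commercial Authorization required.
[R2] seating 110 ≥ 82; is located in Zone B → Compliance Authorization not required.
[R3] seating 110 ≥ 78; sells firearms or ammunition → Operating Certificate not required.
[R4] prepares food on-site; is located in Zone B → exempt from Limited Seating Authorization.
[R5] seating 110 < 132; sells firearms or ammunition → Limited Seating Authorization required.
[R6] sells firearms or ammunition; is located in Zone B; is a worker-owned cooperative → Municipal Permit required.
[R7] seating 110 < 118 → Trade Permit required.
[R8] seating 110 > 108 → Limited Seating Permit not required.
[R9] seating 110 < 112 → Compliance License required.
[R10] is a worker-owned cooperative; is located in Zone B; prepares food on-site → Standard Certificate required.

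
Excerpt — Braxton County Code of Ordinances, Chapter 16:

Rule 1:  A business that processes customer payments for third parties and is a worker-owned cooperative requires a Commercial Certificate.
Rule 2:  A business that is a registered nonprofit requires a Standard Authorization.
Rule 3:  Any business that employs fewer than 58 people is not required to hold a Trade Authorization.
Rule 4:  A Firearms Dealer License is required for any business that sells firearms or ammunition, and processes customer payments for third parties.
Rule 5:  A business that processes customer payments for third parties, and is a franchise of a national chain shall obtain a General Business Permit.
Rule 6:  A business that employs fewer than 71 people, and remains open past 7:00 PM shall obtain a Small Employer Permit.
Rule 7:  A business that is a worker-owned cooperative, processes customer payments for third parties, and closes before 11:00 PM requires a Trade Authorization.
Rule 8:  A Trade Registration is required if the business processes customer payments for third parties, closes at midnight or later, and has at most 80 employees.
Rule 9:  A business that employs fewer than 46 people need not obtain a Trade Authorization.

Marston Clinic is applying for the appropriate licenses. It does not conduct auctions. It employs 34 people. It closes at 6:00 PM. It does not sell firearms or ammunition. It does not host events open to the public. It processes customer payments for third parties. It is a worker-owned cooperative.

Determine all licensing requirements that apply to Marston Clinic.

Rule 1: processes customer payments for third parties; is a worker-owned cooperative → Commercial Certificate required.
Rule 2: is a worker-owned cooperative (not: is a registered nonprofit) → Standard Authorization not required.
Rule 3: employees 34 < 58 → exempt from Trade Authorization.
Rule 4: does not sell firearms or ammunition; processes customer payments for third parties → Firearms Dealer License not required.
Rule 5: processes customer payments for third parties; is a worker-owned cooperative (not: is a franchise of a national chain) → General Business Permit not required.
Rule 6: employees 34 < 71; closes 6:00 PM, at/before 7:00 PM → Small Employer Permit not required.
Rule 7: is a worker-owned cooperative; processes customer payments for third parties; closes 6:00 PM, at/before 11:00 PM → Trade Authorization required.
Rule 8: processes customer payments for third parties; closes 6:00 PM, at/before midnight; employees 34 ≤ 80 → Trade Registration not required.
Rule 9: employees 34 < 46 → exempt from Trade Authorization.

Commercial Certificate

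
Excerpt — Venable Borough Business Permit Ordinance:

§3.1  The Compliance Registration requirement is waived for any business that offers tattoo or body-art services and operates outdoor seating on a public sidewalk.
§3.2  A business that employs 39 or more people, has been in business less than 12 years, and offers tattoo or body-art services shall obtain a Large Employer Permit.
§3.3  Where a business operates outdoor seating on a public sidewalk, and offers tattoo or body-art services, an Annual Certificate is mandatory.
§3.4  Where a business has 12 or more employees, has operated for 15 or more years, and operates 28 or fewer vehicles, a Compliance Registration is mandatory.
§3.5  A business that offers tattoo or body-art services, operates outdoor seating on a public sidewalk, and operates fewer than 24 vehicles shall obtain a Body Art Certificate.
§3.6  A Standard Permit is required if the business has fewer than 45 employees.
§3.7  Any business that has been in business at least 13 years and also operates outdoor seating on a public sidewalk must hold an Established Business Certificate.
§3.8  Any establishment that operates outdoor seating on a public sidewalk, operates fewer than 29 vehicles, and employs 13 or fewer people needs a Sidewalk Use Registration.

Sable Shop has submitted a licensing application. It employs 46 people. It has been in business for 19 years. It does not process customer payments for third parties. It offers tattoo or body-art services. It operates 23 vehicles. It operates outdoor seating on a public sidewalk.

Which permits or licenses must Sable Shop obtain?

§3.1 offers tattoo or body-art services; operates outdoor seating on a public sidewalk → exempt from Compliance Registration.
§3.2 employees 46 ≥ 39; years in business 19 ≥ 12; offers tattoo or body-art services → Large Employer Permit not required.
§3.3 operates outdoor seating on a public sidewalk; offers tattoo or body-art services → Annual Certificate required.
§3.4 employees 46 ≥ 12; years in business 19 ≥ 15; vehicles 23 ≤ 28 → Compliance Registration required.
§3.5 offers tattoo or body-art services; operates outdoor seating on a public sidewalk; vehicles 23 < 24 → Body Art Certificate required.
§3.6 employees 46 ≥ 45 → Standard Permit not required.
§3.7 years in business 19 ≥ 13; operates outdoor seating on a public sidewalk → Established Business Certificate required.
§3.8 operates outdoor seating on a public sidewalk; vehicles 23 < 29; employees 46 > 13 → Sidewalk Use Registration not required.

Annual Certificate, Body Art Certificate, Established Business Certificate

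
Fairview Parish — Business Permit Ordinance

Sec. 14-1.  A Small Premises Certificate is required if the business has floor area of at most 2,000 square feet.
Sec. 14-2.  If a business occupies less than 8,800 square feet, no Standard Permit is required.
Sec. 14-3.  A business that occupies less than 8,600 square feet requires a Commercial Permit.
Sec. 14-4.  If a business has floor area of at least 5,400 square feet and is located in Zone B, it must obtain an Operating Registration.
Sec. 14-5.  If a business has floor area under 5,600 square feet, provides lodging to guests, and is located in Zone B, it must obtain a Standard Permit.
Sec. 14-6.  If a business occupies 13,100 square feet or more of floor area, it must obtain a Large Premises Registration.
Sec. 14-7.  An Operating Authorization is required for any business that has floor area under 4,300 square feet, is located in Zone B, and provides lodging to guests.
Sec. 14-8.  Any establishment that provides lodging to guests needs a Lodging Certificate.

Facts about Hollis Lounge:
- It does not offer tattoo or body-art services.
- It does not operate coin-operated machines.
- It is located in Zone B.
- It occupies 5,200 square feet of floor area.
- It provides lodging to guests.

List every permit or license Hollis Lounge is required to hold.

Sec. 14-1. floor area 5,200 square feet > 2,000 square feet → Small Premises Certificate not required.
Sec. 14-2. floor area 5,200 square feet < 8,800 square feet → exempt from Standard Permit.
Sec. 14-3. floor area 5,200 square feet < 8,600 square feet → Commercial Permit required.
Sec. 14-4. floor area 5,200 square feet < 5,400 square feet; is located in Zone B → Operating Registration not required.
Sec. 14-5. floor area 5,200 square feet < 5,600 square feet; provides lodging to guests; is located in Zone B → Standard Permit required.
Sec. 14-6. floor area 5,200 square feet < 13,100 square feet → Large Premises Registration not required.
Sec. 14-7. floor area 5,200 square feet ≥ 4,300 square feet; is located in Zone B; provides lodging to guests → Operating Authorization not required.
Sec. 14-8. provides lodging to guests → Lodging Certificate required.

Commercial Permit, Lodging Certificate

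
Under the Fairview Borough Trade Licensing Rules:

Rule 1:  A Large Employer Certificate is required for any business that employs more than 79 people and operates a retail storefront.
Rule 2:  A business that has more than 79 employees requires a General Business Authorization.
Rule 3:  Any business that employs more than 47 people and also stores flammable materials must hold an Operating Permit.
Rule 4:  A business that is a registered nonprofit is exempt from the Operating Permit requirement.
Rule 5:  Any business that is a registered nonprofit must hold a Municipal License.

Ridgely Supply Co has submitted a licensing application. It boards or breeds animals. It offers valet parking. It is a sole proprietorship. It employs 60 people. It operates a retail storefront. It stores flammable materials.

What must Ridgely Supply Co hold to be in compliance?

Rule 1: employees 60 ≤ 79; operates a retail storefront → Large Employer Certificate not required.
Rule 2: employees 60 ≤ 79 → General Business Authorization not required.
Rule 3: employees 60 > 47; stores flammable materials → Operating Permit required.
Rule 4: is a sole proprietorship (not: is a registered nonprofit) → Operating Permit exemption does not apply.
Rule 5: is a sole proprietorship (not: is a registered nonprofit) → Municipal License not required.

Operating Permit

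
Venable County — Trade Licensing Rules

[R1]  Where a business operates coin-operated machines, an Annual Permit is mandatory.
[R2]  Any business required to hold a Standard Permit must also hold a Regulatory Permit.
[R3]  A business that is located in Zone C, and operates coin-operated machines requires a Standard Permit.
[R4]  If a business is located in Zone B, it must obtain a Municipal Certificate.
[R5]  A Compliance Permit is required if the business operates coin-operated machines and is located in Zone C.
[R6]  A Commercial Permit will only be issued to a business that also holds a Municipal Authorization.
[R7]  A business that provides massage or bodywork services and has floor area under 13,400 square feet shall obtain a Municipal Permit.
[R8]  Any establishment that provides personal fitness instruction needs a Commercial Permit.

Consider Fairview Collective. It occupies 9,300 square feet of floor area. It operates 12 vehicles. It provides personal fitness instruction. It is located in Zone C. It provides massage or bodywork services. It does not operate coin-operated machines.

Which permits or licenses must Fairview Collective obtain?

[R1] does not operate coin-operated machines → Annual Permit not required.
[R2] Standard Permit is not required → no effect.
[R3] is located in Zone C; does not operate coin-operated machines → Standard Permit not required.
[R4] is located in Zone C (not: is located in Zone B) → Municipal Certificate not required.
[R5] does not operate coin-operated machines; is located in Zone C → Compliance Permit not required.
[R6] Commercial Permit is required → Municipal Authorization also required.
[R7] provides massage or bodywork services; floor area 9,300 square feet < 13,400 square feet → Municipal Permit required.
[R8] provides personal fitness instruction → Commercial Permit required.

Commercial Permit, Municipal Authorization, Municipal Permit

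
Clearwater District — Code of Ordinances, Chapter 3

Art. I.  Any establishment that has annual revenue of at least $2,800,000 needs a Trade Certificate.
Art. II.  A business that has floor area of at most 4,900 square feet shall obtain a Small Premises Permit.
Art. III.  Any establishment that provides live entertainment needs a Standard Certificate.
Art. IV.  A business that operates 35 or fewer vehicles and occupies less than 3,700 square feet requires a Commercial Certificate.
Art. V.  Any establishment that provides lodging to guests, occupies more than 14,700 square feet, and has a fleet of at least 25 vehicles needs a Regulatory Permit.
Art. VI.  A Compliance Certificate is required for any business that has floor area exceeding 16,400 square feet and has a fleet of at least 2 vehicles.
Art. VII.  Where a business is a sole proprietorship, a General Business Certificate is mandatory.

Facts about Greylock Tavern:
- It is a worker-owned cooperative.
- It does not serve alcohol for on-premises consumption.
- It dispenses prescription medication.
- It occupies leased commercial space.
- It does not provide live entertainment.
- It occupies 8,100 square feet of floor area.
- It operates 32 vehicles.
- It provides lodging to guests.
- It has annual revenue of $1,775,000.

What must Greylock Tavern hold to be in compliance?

Art. I. revenue $1,775,000 < $2,800,000 → Trade Certificate not required.
Art. II. floor area 8,100 square feet > 4,900 square feet → Small Premises Permit not required.
Art. III. does not provide live entertainment → Standard Certificate not required.
Art. IV. vehicles 32 ≤ 35; floor area 8,100 square feet ≥ 3,700 square feet → Commercial Certificate not required.
Art. V. provides lodging to guests; floor area 8,100 square feet ≤ 14,700 square feet; vehicles 32 ≥ 25 → Regulatory Permit not required.
Art. VI. floor area 8,100 square feet ≤ 16,400 square feet; vehicles 32 ≥ 2 → Compliance Certificate not required.
Art. VII. is a worker-owned cooperative (not: is a sole proprietorship) → General Business Certificate not required.

None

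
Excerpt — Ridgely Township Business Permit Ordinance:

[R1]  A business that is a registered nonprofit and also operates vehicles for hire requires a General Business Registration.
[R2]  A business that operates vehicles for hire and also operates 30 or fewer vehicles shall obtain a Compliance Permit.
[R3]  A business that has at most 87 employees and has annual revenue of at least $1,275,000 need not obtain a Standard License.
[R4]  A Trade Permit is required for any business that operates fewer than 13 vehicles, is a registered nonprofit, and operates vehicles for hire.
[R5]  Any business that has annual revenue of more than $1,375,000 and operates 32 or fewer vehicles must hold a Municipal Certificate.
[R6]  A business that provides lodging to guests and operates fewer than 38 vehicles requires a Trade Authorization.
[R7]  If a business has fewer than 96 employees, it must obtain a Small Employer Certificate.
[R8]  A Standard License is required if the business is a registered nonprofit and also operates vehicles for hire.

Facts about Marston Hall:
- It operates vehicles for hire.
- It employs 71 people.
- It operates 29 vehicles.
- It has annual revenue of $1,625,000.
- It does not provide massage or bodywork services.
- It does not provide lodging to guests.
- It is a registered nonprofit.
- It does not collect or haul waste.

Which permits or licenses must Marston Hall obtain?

[R1] is a registered nonprofit; operates vehicles for hire → General Business Registration required.
[R2] operates vehicles for hire; vehicles 29 ≤ 30 → Compliance Permit required.
[R3] employees 71 ≤ 87; revenue $1,625,000 ≥ $1,275,000 → exempt from Standard License.
[R4] vehicles 29 ≥ 13; is a registered nonprofit; operates vehicles for hire → Trade Permit not required.
[R5] revenue $1,625,000 > $1,375,000; vehicles 29 ≤ 32 → Municipal Certificate required.
[R6] does not provide lodging to guests; vehicles 29 < 38 → Trade Authorization not required.
[R7] employees 71 < 96 → Small Employer Certificate required.
[R8] is a registered nonprofit; operates vehicles for hire → Standard License required.

Compliance Permit, General Business Registration, Municipal Certificate, Small Employer Certificate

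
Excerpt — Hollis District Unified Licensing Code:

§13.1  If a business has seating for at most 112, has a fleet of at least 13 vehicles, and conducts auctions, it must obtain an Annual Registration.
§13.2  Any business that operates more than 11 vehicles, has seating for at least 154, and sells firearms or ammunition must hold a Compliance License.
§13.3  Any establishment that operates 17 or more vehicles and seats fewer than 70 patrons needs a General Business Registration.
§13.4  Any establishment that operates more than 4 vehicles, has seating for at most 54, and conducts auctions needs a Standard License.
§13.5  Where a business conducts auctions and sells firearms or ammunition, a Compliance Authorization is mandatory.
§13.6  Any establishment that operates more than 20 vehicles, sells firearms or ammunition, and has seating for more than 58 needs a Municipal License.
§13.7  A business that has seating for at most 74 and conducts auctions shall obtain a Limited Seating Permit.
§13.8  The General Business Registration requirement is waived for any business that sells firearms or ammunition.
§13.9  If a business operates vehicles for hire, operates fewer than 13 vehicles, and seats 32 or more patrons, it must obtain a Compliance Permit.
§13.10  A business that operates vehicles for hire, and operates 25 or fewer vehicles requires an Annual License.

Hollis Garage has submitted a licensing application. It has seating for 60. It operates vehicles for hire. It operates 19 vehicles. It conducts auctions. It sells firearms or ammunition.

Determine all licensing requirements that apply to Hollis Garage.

§13.1 seating 60 ≤ 112; vehicles 19 ≥ 13; conducts auctions → Annual Registration required.
§13.2 vehicles 19 > 11; seating 60 < 154; sells firearms or ammunition → Compliance License not required.
§13.3 vehicles 19 ≥ 17; seating 60 < 70 → General Business Registration required.
§13.4 vehicles 19 > 4; seating 60 > 54; conducts auctions → Standard License not required.
§13.5 conducts auctions; sells firearms or ammunition → Compliance Authorization required.
§13.6 vehicles 19 ≤ 20; sells firearms or ammunition; seating 60 > 58 → Municipal License not required.
§13.7 seating 60 ≤ 74; conducts auctions → Limited Seating Permit required.
§13.8 sells firearms or ammunition → exempt from General Business Registration.
§13.9 operates vehicles for hire; vehicles 19 ≥ 13; seating 60 ≥ 32 → Compliance Permit not required.
§13.10 operates vehicles for hire; vehicles 19 ≤ 25 → Annual License required.

Annual License, Annual Registration, Compliance Authorization, Limited Seating Permit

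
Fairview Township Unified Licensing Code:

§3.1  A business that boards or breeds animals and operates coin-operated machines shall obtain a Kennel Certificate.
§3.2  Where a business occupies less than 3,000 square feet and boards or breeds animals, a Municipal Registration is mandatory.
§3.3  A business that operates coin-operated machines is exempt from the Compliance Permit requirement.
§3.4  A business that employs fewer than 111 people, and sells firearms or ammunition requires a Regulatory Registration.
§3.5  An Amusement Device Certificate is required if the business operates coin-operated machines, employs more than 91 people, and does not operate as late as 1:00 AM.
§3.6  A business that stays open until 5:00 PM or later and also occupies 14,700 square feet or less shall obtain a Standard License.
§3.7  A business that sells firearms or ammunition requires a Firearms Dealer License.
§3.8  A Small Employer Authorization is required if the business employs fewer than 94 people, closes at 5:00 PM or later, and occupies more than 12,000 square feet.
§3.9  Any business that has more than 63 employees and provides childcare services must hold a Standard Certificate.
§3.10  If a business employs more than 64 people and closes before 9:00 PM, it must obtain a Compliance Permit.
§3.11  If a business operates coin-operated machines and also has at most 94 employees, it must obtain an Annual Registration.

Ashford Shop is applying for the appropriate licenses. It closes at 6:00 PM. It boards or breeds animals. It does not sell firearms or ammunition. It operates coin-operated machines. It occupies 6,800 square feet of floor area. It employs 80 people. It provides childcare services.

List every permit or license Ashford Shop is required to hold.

§3.1 boards or breeds animals; operates coin-operated machines → Kennel Certificate required.
§3.2 floor area 6,800 square feet ≥ 3,000 square feet; boards or breeds animals → Municipal Registration not required.
§3.3 operates coin-operated machines → exempt from Compliance Permit.
§3.4 employees 80 < 111; does not sell firearms or ammunition → Regulatory Registration not required.
§3.5 operates coin-operated machines; employees 80 ≤ 91; closes 6:00 PM, at/before 1:00 AM → Amusement Device Certificate not required.
§3.6 closes 6:00 PM, after 5:00 PM; floor area 6,800 square feet ≤ 14,700 square feet → Standard License required.
§3.7 does not sell firearms or ammunition → Firearms Dealer License not required.
§3.8 employees 80 < 94; closes 6:00 PM, after 5:00 PM; floor area 6,800 square feet ≤ 12,000 square feet → Small Employer Authorization not required.
§3.9 employees 80 > 63; provides childcare services → Standard Certificate required.
§3.10 employees 80 > 64; closes 6:00 PM, at/before 9:00 PM → Compliance Permit required.
§3.11 operates coin-operated machines; employees 80 ≤ 94 → Annual Registration required.

Annual Registration, Kennel Certificate, Standard Certificate, Standard License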